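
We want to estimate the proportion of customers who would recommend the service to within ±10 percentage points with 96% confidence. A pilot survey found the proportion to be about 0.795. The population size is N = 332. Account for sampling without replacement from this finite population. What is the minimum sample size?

58

For a proportion with margin E = 0.1 at 96% confidence, z = 2.054.
n = p̂(1−p̂)(z/E)² = 0.795 × 0.205 × (2.054/0.1)² = 68.76 — call this n₀.
Finite-population correction with N = 332: n = n₀ / (1 + (n₀−1)/N) = 68.76 / 1.204 = 57.11
Round up: n = 58.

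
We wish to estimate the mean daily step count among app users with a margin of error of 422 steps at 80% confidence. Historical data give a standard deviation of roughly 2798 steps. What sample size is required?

73

For a mean, the margin of error is E = z·σ/√n, so n = (zσ/E)².
At 80% confidence, z = 1.282.
n = (1.282 × 2798 / 422)² = 72.25
Round up: n = 73.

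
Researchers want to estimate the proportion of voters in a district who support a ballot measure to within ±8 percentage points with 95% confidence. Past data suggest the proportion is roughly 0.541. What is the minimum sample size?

n = 150

For a proportion with margin E = 0.08 at 95% confidence, z = 1.960.
n = p̂(1−p̂)(z/E)² = 0.541 × 0.459 × (1.960/0.08)² = 149.05
Round up: n = 150.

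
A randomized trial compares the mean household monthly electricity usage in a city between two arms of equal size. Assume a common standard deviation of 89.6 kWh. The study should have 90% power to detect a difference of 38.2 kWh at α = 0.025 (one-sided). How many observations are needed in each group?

116 per group

For two equal groups, n per group = 2·((z_α + z_β)·σ/δ)².
z_α = 1.960; z_β = 1.282 (power 90%).
n = 2 × (3.242 × 89.6 / 38.2)² = 2 × 57.82 = 115.64
Round up: n = 116 per group.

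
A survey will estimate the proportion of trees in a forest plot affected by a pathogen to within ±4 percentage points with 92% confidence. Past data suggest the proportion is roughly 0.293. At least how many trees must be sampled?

n = 397

For a proportion with margin E = 0.04 at 92% confidence, z = 1.751.
n = p̂(1−p̂)(z/E)² = 0.293 × 0.707 × (1.751/0.04)² = 396.95
Round up: n = 397.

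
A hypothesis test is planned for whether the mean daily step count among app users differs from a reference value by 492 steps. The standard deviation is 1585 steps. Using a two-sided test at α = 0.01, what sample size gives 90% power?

For a one-sample z-test, n = ((z_{α/2} + z_β)·σ/δ)².
z_{α/2} = 2.576 (two-sided α = 0.01); z_β = 1.282 (power 90% → β = 0.1).
n = (3.858 × 1585 / 492)² = 154.47
Round up: n = 155.

n = 155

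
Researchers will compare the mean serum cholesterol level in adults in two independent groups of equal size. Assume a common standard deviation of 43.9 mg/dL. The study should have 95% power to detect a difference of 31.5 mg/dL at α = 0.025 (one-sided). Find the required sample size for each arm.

51 per group

For two equal groups, n per group = 2·((z_α + z_β)·σ/δ)².
z_α = 1.960; z_β = 1.645 (power 95%).
n = 2 × (3.605 × 43.9 / 31.5)² = 2 × 25.24 = 50.48
Round up: n = 51 per group.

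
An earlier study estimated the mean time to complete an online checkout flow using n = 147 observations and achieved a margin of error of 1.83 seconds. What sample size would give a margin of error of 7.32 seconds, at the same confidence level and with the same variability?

Margin of error scales as 1/√n, so n₂ = n₁·(E₁/E₂)².
n₂ = 147 × (1.83/7.32)² = 147 × 0.0625 = 9.19
Round up: n₂ = 10.

10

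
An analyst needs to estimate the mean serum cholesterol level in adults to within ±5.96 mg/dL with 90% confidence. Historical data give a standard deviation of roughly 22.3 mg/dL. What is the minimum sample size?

38

For a mean, the margin of error is E = z·σ/√n, so n = (zσ/E)².
At 90% confidence, z = 1.645.
n = (1.645 × 22.3 / 5.96)² = 37.88
Round up: n = 38.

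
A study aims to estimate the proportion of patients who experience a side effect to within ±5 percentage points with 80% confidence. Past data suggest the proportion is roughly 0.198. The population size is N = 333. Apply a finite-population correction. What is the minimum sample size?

80

For a proportion with margin E = 0.05 at 80% confidence, z = 1.282.
n = p̂(1−p̂)(z/E)² = 0.198 × 0.802 × (1.282/0.05)² = 104.39 — call this n₀.
Finite-population correction with N = 333: n = n₀ / (1 + (n₀−1)/N) = 104.39 / 1.31 = 79.69
Round up: n = 80.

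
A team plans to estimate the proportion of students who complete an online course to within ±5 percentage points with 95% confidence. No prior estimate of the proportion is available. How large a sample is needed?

385

For a proportion with margin E = 0.05 at 95% confidence, z = 1.960.
With no prior estimate, use p = 0.5, which maximizes p(1−p) at 0.25.
n = 0.25 × (z/E)² = 0.25 × (1.960/0.05)² = 384.16
Round up: n = 385.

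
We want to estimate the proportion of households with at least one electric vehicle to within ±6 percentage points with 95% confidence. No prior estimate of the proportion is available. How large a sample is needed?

For a proportion with margin E = 0.06 at 95% confidence, z = 1.960.
With no prior estimate, use p = 0.5, which maximizes p(1−p) at 0.25.
n = 0.25 × (z/E)² = 0.25 × (1.960/0.06)² = 266.78
Round up: n = 267.

267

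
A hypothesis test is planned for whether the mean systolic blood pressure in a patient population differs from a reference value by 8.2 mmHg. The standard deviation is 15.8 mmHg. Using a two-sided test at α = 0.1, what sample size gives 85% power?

27

For a one-sample z-test, n = ((z_{α/2} + z_β)·σ/δ)².
z_{α/2} = 1.645 (two-sided α = 0.1); z_β = 1.036 (power 85% → β = 0.15).
n = (2.681 × 15.8 / 8.2)² = 26.69
Round up: n = 27.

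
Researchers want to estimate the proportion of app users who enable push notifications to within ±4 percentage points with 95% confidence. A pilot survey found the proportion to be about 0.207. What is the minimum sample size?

For a proportion with margin E = 0.04 at 95% confidence, z = 1.960.
n = p̂(1−p̂)(z/E)² = 0.207 × 0.793 × (1.960/0.04)² = 394.13
Round up: n = 395.

395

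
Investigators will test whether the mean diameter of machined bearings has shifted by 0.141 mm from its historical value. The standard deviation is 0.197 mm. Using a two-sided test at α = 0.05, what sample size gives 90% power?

21

For a one-sample z-test, n = ((z_{α/2} + z_β)·σ/δ)².
z_{α/2} = 1.960 (two-sided α = 0.05); z_β = 1.282 (power 90% → β = 0.1).
n = (3.242 × 0.197 / 0.141)² = 20.52
Round up: n = 21.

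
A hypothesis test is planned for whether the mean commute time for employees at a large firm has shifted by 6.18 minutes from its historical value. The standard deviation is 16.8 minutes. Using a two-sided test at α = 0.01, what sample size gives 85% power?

97

For a one-sample z-test, n = ((z_{α/2} + z_β)·σ/δ)².
z_{α/2} = 2.576 (two-sided α = 0.01); z_β = 1.036 (power 85% → β = 0.15).
n = (3.612 × 16.8 / 6.18)² = 96.41
Round up: n = 97.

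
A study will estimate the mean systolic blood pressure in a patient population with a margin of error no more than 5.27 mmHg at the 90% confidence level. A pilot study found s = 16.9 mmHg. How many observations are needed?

28

For a mean, the margin of error is E = z·σ/√n, so n = (zσ/E)².
At 90% confidence, z = 1.645.
n = (1.645 × 16.9 / 5.27)² = 27.83
Round up: n = 28.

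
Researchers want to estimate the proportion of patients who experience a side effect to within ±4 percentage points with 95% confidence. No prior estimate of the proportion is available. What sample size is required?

601

For a proportion with margin E = 0.04 at 95% confidence, z = 1.960.
With no prior estimate, use p = 0.5, which maximizes p(1−p) at 0.25.
n = 0.25 × (z/E)² = 0.25 × (1.960/0.04)² = 600.25
Round up: n = 601.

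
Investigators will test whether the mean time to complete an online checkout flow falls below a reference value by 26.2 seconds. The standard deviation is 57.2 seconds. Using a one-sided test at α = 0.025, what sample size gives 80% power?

For a one-sample z-test, n = ((z_α + z_β)·σ/δ)².
z_α = 1.960 (one-sided α = 0.025); z_β = 0.842 (power 80% → β = 0.2).
n = (2.802 × 57.2 / 26.2)² = 37.42
Round up: n = 38.

38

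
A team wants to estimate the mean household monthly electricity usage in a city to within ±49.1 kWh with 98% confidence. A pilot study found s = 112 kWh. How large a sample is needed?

n = 29

For a mean, the margin of error is E = z·σ/√n, so n = (zσ/E)².
At 98% confidence, z = 2.326.
n = (2.326 × 112 / 49.1)² = 28.15
Round up: n = 29.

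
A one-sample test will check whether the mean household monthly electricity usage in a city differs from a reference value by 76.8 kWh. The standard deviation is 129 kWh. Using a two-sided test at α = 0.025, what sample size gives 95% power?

43

For a one-sample z-test, n = ((z_{α/2} + z_β)·σ/δ)².
z_{α/2} = 2.241 (two-sided α = 0.025); z_β = 1.645 (power 95% → β = 0.05).
n = (3.886 × 129 / 76.8)² = 42.61
Round up: n = 43.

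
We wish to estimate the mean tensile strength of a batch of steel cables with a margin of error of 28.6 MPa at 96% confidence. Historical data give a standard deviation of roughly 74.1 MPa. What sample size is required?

29

For a mean, the margin of error is E = z·σ/√n, so n = (zσ/E)².
At 96% confidence, z = 2.054.
n = (2.054 × 74.1 / 28.6)² = 28.32
Round up: n = 29.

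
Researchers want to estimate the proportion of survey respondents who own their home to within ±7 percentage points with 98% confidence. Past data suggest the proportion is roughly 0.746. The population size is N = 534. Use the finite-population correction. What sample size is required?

151

For a proportion with margin E = 0.07 at 98% confidence, z = 2.326.
n = p̂(1−p̂)(z/E)² = 0.746 × 0.254 × (2.326/0.07)² = 209.22 — call this n₀.
Finite-population correction with N = 534: n = n₀ / (1 + (n₀−1)/N) = 209.22 / 1.39 = 150.52
Round up: n = 151.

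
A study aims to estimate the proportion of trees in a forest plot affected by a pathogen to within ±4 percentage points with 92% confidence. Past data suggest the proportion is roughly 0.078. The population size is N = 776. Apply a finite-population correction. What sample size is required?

For a proportion with margin E = 0.04 at 92% confidence, z = 1.751.
n = p̂(1−p̂)(z/E)² = 0.078 × 0.922 × (1.751/0.04)² = 137.81 — call this n₀.
Finite-population correction with N = 776: n = n₀ / (1 + (n₀−1)/N) = 137.81 / 1.176 = 117.19
Round up: n = 118.

118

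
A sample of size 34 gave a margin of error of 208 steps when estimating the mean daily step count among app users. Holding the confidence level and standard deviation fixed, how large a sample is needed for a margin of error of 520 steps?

Margin of error scales as 1/√n, so n₂ = n₁·(E₁/E₂)².
n₂ = 34 × (208/520)² = 34 × 0.16 = 5.44
Round up: n₂ = 6.

6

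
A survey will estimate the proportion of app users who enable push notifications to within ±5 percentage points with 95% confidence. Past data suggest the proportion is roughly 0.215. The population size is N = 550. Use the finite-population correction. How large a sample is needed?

n = 177

For a proportion with margin E = 0.05 at 95% confidence, z = 1.960.
n = p̂(1−p̂)(z/E)² = 0.215 × 0.785 × (1.960/0.05)² = 259.35 — call this n₀.
Finite-population correction with N = 550: n = n₀ / (1 + (n₀−1)/N) = 259.35 / 1.47 = 176.43
Round up: n = 177.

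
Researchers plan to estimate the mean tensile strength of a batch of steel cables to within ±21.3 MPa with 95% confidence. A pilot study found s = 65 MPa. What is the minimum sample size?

For a mean, the margin of error is E = z·σ/√n, so n = (zσ/E)².
At 95% confidence, z = 1.960.
n = (1.960 × 65 / 21.3)² = 35.78
Round up: n = 36.

n = 36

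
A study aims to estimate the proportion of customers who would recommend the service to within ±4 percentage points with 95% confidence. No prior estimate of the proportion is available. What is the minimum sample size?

601

For a proportion with margin E = 0.04 at 95% confidence, z = 1.960.
With no prior estimate, use p = 0.5, which maximizes p(1−p) at 0.25.
n = 0.25 × (z/E)² = 0.25 × (1.960/0.04)² = 600.25
Round up: n = 601.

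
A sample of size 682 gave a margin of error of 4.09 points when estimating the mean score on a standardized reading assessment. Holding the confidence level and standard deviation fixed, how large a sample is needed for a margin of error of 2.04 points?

Margin of error scales as 1/√n, so n₂ = n₁·(E₁/E₂)².
n₂ = 682 × (4.09/2.04)² = 682 × 4.02 = 2741.64
Round up: n₂ = 2742.

2742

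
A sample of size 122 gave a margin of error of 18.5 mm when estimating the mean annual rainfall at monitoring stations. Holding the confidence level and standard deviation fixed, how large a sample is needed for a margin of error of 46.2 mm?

Margin of error scales as 1/√n, so n₂ = n₁·(E₁/E₂)².
n₂ = 122 × (18.5/46.2)² = 122 × 0.1603 = 19.56
Round up: n₂ = 20.

n = 20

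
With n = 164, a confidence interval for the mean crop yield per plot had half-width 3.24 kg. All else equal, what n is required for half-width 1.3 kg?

1019

Margin of error scales as 1/√n, so n₂ = n₁·(E₁/E₂)².
n₂ = 164 × (3.24/1.3)² = 164 × 6.212 = 1018.77
Round up: n₂ = 1019.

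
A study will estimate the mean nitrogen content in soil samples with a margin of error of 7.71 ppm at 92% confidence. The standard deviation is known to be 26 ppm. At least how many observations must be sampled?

n = 35

For a mean, the margin of error is E = z·σ/√n, so n = (zσ/E)².
At 92% confidence, z = 1.751.
n = (1.751 × 26 / 7.71)² = 34.87
Round up: n = 35.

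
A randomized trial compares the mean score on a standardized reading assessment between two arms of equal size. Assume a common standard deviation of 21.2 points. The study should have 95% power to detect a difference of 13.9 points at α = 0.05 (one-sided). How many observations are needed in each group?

For two equal groups, n per group = 2·((z_α + z_β)·σ/δ)².
z_α = 1.645; z_β = 1.645 (power 95%).
n = 2 × (3.290 × 21.2 / 13.9)² = 2 × 25.18 = 50.36
Round up: n = 51 per group.

51 per group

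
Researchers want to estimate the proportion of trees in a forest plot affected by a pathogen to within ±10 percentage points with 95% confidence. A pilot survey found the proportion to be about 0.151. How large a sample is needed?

For a proportion with margin E = 0.1 at 95% confidence, z = 1.960.
n = p̂(1−p̂)(z/E)² = 0.151 × 0.849 × (1.960/0.1)² = 49.25
Round up: n = 50.

50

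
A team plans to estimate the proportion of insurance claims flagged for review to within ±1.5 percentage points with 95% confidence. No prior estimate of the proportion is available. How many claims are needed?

For a proportion with margin E = 0.015 at 95% confidence, z = 1.960.
With no prior estimate, use p = 0.5, which maximizes p(1−p) at 0.25.
n = 0.25 × (z/E)² = 0.25 × (1.960/0.015)² = 4268.44
Round up: n = 4269.

n = 4269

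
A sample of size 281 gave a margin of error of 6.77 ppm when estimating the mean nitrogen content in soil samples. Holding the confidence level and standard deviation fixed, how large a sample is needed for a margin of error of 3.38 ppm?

n = 1128

Margin of error scales as 1/√n, so n₂ = n₁·(E₁/E₂)².
n₂ = 281 × (6.77/3.38)² = 281 × 4.012 = 1127.37
Round up: n₂ = 1128.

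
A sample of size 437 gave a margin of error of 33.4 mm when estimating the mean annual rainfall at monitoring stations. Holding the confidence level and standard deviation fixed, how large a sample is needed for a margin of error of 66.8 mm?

n = 110

Margin of error scales as 1/√n, so n₂ = n₁·(E₁/E₂)².
n₂ = 437 × (33.4/66.8)² = 437 × 0.25 = 109.25
Round up: n₂ = 110.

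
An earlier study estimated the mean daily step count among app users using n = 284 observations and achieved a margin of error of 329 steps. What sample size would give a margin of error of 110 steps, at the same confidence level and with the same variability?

Margin of error scales as 1/√n, so n₂ = n₁·(E₁/E₂)².
n₂ = 284 × (329/110)² = 284 × 8.946 = 2540.66
Round up: n₂ = 2541.

2541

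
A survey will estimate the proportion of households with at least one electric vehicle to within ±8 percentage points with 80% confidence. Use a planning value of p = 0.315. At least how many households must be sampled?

56

For a proportion with margin E = 0.08 at 80% confidence, z = 1.282.
n = p̂(1−p̂)(z/E)² = 0.315 × 0.685 × (1.282/0.08)² = 55.41
Round up: n = 56.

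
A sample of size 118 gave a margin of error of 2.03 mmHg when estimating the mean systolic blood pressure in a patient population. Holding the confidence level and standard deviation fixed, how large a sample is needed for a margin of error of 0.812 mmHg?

738

Margin of error scales as 1/√n, so n₂ = n₁·(E₁/E₂)².
n₂ = 118 × (2.03/0.812)² = 118 × 6.25 = 737.50
Round up: n₂ = 738.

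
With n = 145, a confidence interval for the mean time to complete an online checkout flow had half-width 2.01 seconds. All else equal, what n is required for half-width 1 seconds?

586

Margin of error scales as 1/√n, so n₂ = n₁·(E₁/E₂)².
n₂ = 145 × (2.01/1)² = 145 × 4.04 = 585.80
Round up: n₂ = 586.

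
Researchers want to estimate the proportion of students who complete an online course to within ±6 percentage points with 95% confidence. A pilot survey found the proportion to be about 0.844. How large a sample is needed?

For a proportion with margin E = 0.06 at 95% confidence, z = 1.960.
n = p̂(1−p̂)(z/E)² = 0.844 × 0.156 × (1.960/0.06)² = 140.50
Round up: n = 141.

n = 141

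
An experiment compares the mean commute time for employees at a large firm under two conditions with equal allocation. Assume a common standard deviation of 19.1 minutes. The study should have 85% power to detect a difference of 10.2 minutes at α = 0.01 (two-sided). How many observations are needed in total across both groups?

For two equal groups, n per group = 2·((z_{α/2} + z_β)·σ/δ)².
z_{α/2} = 2.576; z_β = 1.036 (power 85%).
n = 2 × (3.612 × 19.1 / 10.2)² = 2 × 45.75 = 91.50
Round up: n = 92 per group.
Total across both groups: 2 × 92 = 184.

184 total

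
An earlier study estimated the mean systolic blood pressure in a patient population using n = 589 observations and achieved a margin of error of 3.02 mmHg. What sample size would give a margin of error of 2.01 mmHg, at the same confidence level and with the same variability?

Margin of error scales as 1/√n, so n₂ = n₁·(E₁/E₂)².
n₂ = 589 × (3.02/2.01)² = 589 × 2.257 = 1329.37
Round up: n₂ = 1330.

1330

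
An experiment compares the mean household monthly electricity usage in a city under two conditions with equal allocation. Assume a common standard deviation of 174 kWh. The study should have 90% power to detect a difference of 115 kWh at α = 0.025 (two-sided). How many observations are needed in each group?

57 per group

For two equal groups, n per group = 2·((z_{α/2} + z_β)·σ/δ)².
z_{α/2} = 2.241; z_β = 1.282 (power 90%).
n = 2 × (3.523 × 174 / 115)² = 2 × 28.41 = 56.82
Round up: n = 57 per group.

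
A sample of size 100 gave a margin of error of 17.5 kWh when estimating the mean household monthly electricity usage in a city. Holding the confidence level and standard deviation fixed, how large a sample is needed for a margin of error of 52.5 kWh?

Margin of error scales as 1/√n, so n₂ = n₁·(E₁/E₂)².
n₂ = 100 × (17.5/52.5)² = 100 × 0.1111 = 11.11
Round up: n₂ = 12.

12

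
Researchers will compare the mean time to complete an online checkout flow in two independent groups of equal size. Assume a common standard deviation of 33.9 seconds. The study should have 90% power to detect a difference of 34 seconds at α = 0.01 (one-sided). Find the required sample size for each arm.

For two equal groups, n per group = 2·((z_α + z_β)·σ/δ)².
z_α = 2.326; z_β = 1.282 (power 90%).
n = 2 × (3.608 × 33.9 / 34)² = 2 × 12.94 = 25.88
Round up: n = 26 per group.

26 per group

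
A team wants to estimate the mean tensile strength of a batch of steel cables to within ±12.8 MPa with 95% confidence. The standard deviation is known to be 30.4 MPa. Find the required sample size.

For a mean, the margin of error is E = z·σ/√n, so n = (zσ/E)².
At 95% confidence, z = 1.960.
n = (1.960 × 30.4 / 12.8)² = 21.67
Round up: n = 22.

n = 22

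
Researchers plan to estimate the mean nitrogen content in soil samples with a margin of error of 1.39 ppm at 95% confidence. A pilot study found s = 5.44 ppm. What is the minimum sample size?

59

For a mean, the margin of error is E = z·σ/√n, so n = (zσ/E)².
At 95% confidence, z = 1.960.
n = (1.960 × 5.44 / 1.39)² = 58.84
Round up: n = 59.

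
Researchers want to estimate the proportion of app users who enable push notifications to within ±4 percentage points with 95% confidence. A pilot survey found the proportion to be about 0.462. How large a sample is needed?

For a proportion with margin E = 0.04 at 95% confidence, z = 1.960.
n = p̂(1−p̂)(z/E)² = 0.462 × 0.538 × (1.960/0.04)² = 596.78
Round up: n = 597.

597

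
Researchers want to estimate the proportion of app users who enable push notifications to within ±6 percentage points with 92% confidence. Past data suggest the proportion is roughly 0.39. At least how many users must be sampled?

For a proportion with margin E = 0.06 at 92% confidence, z = 1.751.
n = p̂(1−p̂)(z/E)² = 0.39 × 0.61 × (1.751/0.06)² = 202.61
Round up: n = 203.

203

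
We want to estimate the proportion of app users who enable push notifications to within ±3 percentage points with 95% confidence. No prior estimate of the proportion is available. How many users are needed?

n = 1068

For a proportion with margin E = 0.03 at 95% confidence, z = 1.960.
With no prior estimate, use p = 0.5, which maximizes p(1−p) at 0.25.
n = 0.25 × (z/E)² = 0.25 × (1.960/0.03)² = 1067.11
Round up: n = 1068.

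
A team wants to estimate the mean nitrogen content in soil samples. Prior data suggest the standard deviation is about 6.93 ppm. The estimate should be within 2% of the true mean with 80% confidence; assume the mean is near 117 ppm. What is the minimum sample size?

n = 15

For a mean, the margin of error is E = z·σ/√n, so n = (zσ/E)².
At 80% confidence, z = 1.282.
E = 2% of 117 = 2.34 ppm.
n = (1.282 × 6.93 / 2.34)² = 14.41
Round up: n = 15.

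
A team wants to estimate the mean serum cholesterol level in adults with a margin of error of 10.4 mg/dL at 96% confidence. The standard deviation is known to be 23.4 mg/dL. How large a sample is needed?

For a mean, the margin of error is E = z·σ/√n, so n = (zσ/E)².
At 96% confidence, z = 2.054.
n = (2.054 × 23.4 / 10.4)² = 21.36
Round up: n = 22.

22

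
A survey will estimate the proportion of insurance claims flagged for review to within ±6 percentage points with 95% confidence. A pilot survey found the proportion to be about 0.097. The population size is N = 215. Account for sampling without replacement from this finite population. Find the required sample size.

For a proportion with margin E = 0.06 at 95% confidence, z = 1.960.
n = p̂(1−p̂)(z/E)² = 0.097 × 0.903 × (1.960/0.06)² = 93.47 — call this n₀.
Finite-population correction with N = 215: n = n₀ / (1 + (n₀−1)/N) = 93.47 / 1.43 = 65.36
Round up: n = 66.

n = 66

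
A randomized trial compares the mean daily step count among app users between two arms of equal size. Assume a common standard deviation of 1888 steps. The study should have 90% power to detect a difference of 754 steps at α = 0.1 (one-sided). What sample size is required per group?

83 per group

For two equal groups, n per group = 2·((z_α + z_β)·σ/δ)².
z_α = 1.282; z_β = 1.282 (power 90%).
n = 2 × (2.564 × 1888 / 754)² = 2 × 41.22 = 82.44
Round up: n = 83 per group.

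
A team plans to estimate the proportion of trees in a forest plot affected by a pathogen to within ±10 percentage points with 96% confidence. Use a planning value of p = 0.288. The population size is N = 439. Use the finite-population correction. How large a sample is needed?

For a proportion with margin E = 0.1 at 96% confidence, z = 2.054.
n = p̂(1−p̂)(z/E)² = 0.288 × 0.712 × (2.054/0.1)² = 86.51 — call this n₀.
Finite-population correction with N = 439: n = n₀ / (1 + (n₀−1)/N) = 86.51 / 1.195 = 72.39
Round up: n = 73.

73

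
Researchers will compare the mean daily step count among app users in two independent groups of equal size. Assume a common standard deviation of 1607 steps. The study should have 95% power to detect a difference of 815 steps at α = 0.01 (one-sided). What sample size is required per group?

123 per group

For two equal groups, n per group = 2·((z_α + z_β)·σ/δ)².
z_α = 2.326; z_β = 1.645 (power 95%).
n = 2 × (3.971 × 1607 / 815)² = 2 × 61.31 = 122.62
Round up: n = 123 per group.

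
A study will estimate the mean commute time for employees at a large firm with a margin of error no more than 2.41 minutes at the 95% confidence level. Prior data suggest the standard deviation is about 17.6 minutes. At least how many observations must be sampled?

n = 205

For a mean, the margin of error is E = z·σ/√n, so n = (zσ/E)².
At 95% confidence, z = 1.960.
n = (1.960 × 17.6 / 2.41)² = 204.88
Round up: n = 205.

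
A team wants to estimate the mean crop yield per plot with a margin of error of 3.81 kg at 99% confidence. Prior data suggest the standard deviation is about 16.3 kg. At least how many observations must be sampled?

For a mean, the margin of error is E = z·σ/√n, so n = (zσ/E)².
At 99% confidence, z = 2.576.
n = (2.576 × 16.3 / 3.81)² = 121.46
Round up: n = 122.

n = 122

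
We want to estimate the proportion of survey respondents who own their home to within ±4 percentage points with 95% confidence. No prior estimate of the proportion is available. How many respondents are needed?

For a proportion with margin E = 0.04 at 95% confidence, z = 1.960.
With no prior estimate, use p = 0.5, which maximizes p(1−p) at 0.25.
n = 0.25 × (z/E)² = 0.25 × (1.960/0.04)² = 600.25
Round up: n = 601.

601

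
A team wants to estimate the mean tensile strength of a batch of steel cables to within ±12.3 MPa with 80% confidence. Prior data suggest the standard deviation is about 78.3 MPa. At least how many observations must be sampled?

For a mean, the margin of error is E = z·σ/√n, so n = (zσ/E)².
At 80% confidence, z = 1.282.
n = (1.282 × 78.3 / 12.3)² = 66.60
Round up: n = 67.

67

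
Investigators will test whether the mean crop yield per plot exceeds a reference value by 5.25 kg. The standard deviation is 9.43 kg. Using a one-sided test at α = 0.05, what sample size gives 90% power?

For a one-sample z-test, n = ((z_α + z_β)·σ/δ)².
z_α = 1.645 (one-sided α = 0.05); z_β = 1.282 (power 90% → β = 0.1).
n = (2.927 × 9.43 / 5.25)² = 27.64
Round up: n = 28.

n = 28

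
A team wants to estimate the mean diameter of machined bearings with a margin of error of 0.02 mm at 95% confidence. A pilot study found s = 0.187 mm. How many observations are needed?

336

For a mean, the margin of error is E = z·σ/√n, so n = (zσ/E)².
At 95% confidence, z = 1.960.
n = (1.960 × 0.187 / 0.02)² = 335.84
Round up: n = 336.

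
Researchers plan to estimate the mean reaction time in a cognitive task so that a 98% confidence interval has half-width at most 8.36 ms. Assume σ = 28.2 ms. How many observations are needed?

For a mean, the margin of error is E = z·σ/√n, so n = (zσ/E)².
At 98% confidence, z = 2.326.
n = (2.326 × 28.2 / 8.36)² = 61.56
Round up: n = 62.

62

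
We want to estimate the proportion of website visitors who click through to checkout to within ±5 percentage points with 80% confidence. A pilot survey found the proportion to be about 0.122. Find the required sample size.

For a proportion with margin E = 0.05 at 80% confidence, z = 1.282.
n = p̂(1−p̂)(z/E)² = 0.122 × 0.878 × (1.282/0.05)² = 70.42
Round up: n = 71.

71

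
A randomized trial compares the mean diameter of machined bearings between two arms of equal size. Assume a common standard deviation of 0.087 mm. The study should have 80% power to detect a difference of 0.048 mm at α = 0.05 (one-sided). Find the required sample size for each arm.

41 per group

For two equal groups, n per group = 2·((z_α + z_β)·σ/δ)².
z_α = 1.645; z_β = 0.842 (power 80%).
n = 2 × (2.487 × 0.087 / 0.048)² = 2 × 20.32 = 40.64
Round up: n = 41 per group.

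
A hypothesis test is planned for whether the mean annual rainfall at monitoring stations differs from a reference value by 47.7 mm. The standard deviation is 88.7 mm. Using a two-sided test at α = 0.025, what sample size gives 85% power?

n = 38

For a one-sample z-test, n = ((z_{α/2} + z_β)·σ/δ)².
z_{α/2} = 2.241 (two-sided α = 0.025); z_β = 1.036 (power 85% → β = 0.15).
n = (3.277 × 88.7 / 47.7)² = 37.13
Round up: n = 38.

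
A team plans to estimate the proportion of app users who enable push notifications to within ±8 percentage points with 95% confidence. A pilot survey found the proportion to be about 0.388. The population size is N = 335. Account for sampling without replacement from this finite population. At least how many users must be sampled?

101

For a proportion with margin E = 0.08 at 95% confidence, z = 1.960.
n = p̂(1−p̂)(z/E)² = 0.388 × 0.612 × (1.960/0.08)² = 142.53 — call this n₀.
Finite-population correction with N = 335: n = n₀ / (1 + (n₀−1)/N) = 142.53 / 1.422 = 100.23
Round up: n = 101.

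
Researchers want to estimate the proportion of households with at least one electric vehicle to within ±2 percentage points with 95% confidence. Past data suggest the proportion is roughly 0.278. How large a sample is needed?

1928

For a proportion with margin E = 0.02 at 95% confidence, z = 1.960.
n = p̂(1−p̂)(z/E)² = 0.278 × 0.722 × (1.960/0.02)² = 1927.68
Round up: n = 1928.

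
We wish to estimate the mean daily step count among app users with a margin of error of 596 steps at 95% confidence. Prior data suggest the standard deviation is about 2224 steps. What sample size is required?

54

For a mean, the margin of error is E = z·σ/√n, so n = (zσ/E)².
At 95% confidence, z = 1.960.
n = (1.960 × 2224 / 596)² = 53.49
Round up: n = 54.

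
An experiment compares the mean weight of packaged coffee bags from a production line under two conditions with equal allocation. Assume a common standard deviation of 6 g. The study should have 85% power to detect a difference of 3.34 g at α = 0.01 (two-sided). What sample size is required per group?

85 per group

For two equal groups, n per group = 2·((z_{α/2} + z_β)·σ/δ)².
z_{α/2} = 2.576; z_β = 1.036 (power 85%).
n = 2 × (3.612 × 6 / 3.34)² = 2 × 42.10 = 84.20
Round up: n = 85 per group.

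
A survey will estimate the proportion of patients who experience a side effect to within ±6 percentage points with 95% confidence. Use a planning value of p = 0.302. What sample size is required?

n = 225

For a proportion with margin E = 0.06 at 95% confidence, z = 1.960.
n = p̂(1−p̂)(z/E)² = 0.302 × 0.698 × (1.960/0.06)² = 224.94
Round up: n = 225.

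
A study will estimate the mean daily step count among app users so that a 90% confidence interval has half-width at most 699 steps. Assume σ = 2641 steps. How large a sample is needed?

39

For a mean, the margin of error is E = z·σ/√n, so n = (zσ/E)².
At 90% confidence, z = 1.645.
n = (1.645 × 2641 / 699)² = 38.63
Round up: n = 39.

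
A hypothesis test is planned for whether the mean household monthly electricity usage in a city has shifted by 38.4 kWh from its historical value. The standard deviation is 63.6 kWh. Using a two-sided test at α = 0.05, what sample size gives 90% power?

29

For a one-sample z-test, n = ((z_{α/2} + z_β)·σ/δ)².
z_{α/2} = 1.960 (two-sided α = 0.05); z_β = 1.282 (power 90% → β = 0.1).
n = (3.242 × 63.6 / 38.4)² = 28.83
Round up: n = 29.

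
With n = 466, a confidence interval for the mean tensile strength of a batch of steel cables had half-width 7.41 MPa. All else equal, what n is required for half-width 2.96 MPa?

Margin of error scales as 1/√n, so n₂ = n₁·(E₁/E₂)².
n₂ = 466 × (7.41/2.96)² = 466 × 6.267 = 2920.42
Round up: n₂ = 2921.

2921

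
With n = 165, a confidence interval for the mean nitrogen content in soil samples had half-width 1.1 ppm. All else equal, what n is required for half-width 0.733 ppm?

Margin of error scales as 1/√n, so n₂ = n₁·(E₁/E₂)².
n₂ = 165 × (1.1/0.733)² = 165 × 2.252 = 371.58
Round up: n₂ = 372.

372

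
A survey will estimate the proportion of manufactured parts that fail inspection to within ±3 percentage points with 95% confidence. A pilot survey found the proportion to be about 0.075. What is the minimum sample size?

For a proportion with margin E = 0.03 at 95% confidence, z = 1.960.
n = p̂(1−p̂)(z/E)² = 0.075 × 0.925 × (1.960/0.03)² = 296.12
Round up: n = 297.

297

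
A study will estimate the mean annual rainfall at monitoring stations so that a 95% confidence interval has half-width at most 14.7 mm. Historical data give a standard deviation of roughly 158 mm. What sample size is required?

n = 444

For a mean, the margin of error is E = z·σ/√n, so n = (zσ/E)².
At 95% confidence, z = 1.960.
n = (1.960 × 158 / 14.7)² = 443.80
Round up: n = 444.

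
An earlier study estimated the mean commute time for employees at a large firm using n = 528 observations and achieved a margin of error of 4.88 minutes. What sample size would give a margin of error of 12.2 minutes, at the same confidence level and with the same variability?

Margin of error scales as 1/√n, so n₂ = n₁·(E₁/E₂)².
n₂ = 528 × (4.88/12.2)² = 528 × 0.16 = 84.48
Round up: n₂ = 85.

n = 85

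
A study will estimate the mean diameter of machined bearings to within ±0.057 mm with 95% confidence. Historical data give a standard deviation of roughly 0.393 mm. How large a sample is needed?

For a mean, the margin of error is E = z·σ/√n, so n = (zσ/E)².
At 95% confidence, z = 1.960.
n = (1.960 × 0.393 / 0.057)² = 182.62
Round up: n = 183.

n = 183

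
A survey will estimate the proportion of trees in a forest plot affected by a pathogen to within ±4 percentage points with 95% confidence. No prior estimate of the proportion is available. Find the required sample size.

For a proportion with margin E = 0.04 at 95% confidence, z = 1.960.
With no prior estimate, use p = 0.5, which maximizes p(1−p) at 0.25.
n = 0.25 × (z/E)² = 0.25 × (1.960/0.04)² = 600.25
Round up: n = 601.

601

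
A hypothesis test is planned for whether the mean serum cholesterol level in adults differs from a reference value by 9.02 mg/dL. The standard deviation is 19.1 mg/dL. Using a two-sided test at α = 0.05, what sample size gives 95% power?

n = 59

For a one-sample z-test, n = ((z_{α/2} + z_β)·σ/δ)².
z_{α/2} = 1.960 (two-sided α = 0.05); z_β = 1.645 (power 95% → β = 0.05).
n = (3.605 × 19.1 / 9.02)² = 58.27
Round up: n = 59.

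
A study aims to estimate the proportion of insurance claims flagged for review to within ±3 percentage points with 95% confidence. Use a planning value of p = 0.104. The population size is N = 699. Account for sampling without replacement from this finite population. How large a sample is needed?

254

For a proportion with margin E = 0.03 at 95% confidence, z = 1.960.
n = p̂(1−p̂)(z/E)² = 0.104 × 0.896 × (1.960/0.03)² = 397.75 — call this n₀.
Finite-population correction with N = 699: n = n₀ / (1 + (n₀−1)/N) = 397.75 / 1.568 = 253.67
Round up: n = 254.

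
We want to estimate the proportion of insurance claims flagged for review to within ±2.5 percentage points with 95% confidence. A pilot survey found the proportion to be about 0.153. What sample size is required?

For a proportion with margin E = 0.025 at 95% confidence, z = 1.960.
n = p̂(1−p̂)(z/E)² = 0.153 × 0.847 × (1.960/0.025)² = 796.54
Round up: n = 797.

n = 797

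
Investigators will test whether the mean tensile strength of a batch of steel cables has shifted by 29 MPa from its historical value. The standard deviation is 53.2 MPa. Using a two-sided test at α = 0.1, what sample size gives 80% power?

21

For a one-sample z-test, n = ((z_{α/2} + z_β)·σ/δ)².
z_{α/2} = 1.645 (two-sided α = 0.1); z_β = 0.842 (power 80% → β = 0.2).
n = (2.487 × 53.2 / 29)² = 20.82
Round up: n = 21.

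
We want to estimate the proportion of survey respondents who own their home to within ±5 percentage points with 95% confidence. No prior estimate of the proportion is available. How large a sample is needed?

n = 385

For a proportion with margin E = 0.05 at 95% confidence, z = 1.960.
With no prior estimate, use p = 0.5, which maximizes p(1−p) at 0.25.
n = 0.25 × (z/E)² = 0.25 × (1.960/0.05)² = 384.16
Round up: n = 385.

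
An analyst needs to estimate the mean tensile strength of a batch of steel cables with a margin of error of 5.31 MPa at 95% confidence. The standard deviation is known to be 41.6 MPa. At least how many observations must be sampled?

n = 236

For a mean, the margin of error is E = z·σ/√n, so n = (zσ/E)².
At 95% confidence, z = 1.960.
n = (1.960 × 41.6 / 5.31)² = 235.78
Round up: n = 236.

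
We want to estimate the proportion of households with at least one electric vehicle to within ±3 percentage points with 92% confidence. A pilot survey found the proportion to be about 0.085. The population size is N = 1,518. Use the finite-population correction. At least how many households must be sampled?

226

For a proportion with margin E = 0.03 at 92% confidence, z = 1.751.
n = p̂(1−p̂)(z/E)² = 0.085 × 0.915 × (1.751/0.03)² = 264.95 — call this n₀.
Finite-population correction with N = 1,518: n = n₀ / (1 + (n₀−1)/N) = 264.95 / 1.174 = 225.68
Round up: n = 226.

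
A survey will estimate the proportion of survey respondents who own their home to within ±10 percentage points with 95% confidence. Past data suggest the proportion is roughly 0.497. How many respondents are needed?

For a proportion with margin E = 0.1 at 95% confidence, z = 1.960.
n = p̂(1−p̂)(z/E)² = 0.497 × 0.503 × (1.960/0.1)² = 96.04
Round up: n = 97.

97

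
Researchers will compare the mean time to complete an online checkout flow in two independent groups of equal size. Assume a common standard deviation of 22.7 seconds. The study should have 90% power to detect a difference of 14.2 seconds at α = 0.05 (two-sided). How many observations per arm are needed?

54 per group

For two equal groups, n per group = 2·((z_{α/2} + z_β)·σ/δ)².
z_{α/2} = 1.960; z_β = 1.282 (power 90%).
n = 2 × (3.242 × 22.7 / 14.2)² = 2 × 26.86 = 53.72
Round up: n = 54 per group.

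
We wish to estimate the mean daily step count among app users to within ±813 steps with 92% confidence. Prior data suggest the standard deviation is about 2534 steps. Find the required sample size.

For a mean, the margin of error is E = z·σ/√n, so n = (zσ/E)².
At 92% confidence, z = 1.751.
n = (1.751 × 2534 / 813)² = 29.79
Round up: n = 30.

n = 30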